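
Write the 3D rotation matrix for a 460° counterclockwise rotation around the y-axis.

Rotation matrix for counterclockwise 460° around y-axis:
cos(460°) = -0.1736, sin(460°) = 0.9848
Result: [[-0.1736, 0, 0.9848], [0, 1, 0], [-0.9848, 0, -0.1736]]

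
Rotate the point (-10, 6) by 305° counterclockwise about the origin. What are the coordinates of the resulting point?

Rotation matrix for 305°: [[cos 305°, -sin 305°], [sin 305°, cos 305°]] ≈ [[0.573576, 0.819152], [-0.819152, 0.573576]]
[[0.573576, 0.819152], [-0.819152, 0.573576]] × [-10, 6]ᵀ ≈ [-0.8209, 11.6330]ᵀ
Result: (-0.8209, 11.6330)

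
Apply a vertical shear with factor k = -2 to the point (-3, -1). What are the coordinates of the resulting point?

Shear matrix for vertical shear with factor k = -2:
[[1, 0], [-2, 1]]
Result: (-3, -1) → (-3, 5)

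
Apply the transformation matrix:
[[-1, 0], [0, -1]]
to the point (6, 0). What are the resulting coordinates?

Matrix multiplication:
[[-1, 0], [0, -1]] × [6, 0]ᵀ
= [(-1)(6) + (0)(0), (0)(6) + (-1)(0)]ᵀ
= [-6, 0]ᵀ
Result: (-6, 0)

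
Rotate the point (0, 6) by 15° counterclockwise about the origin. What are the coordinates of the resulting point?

Rotation matrix for 15°: [[cos 15°, -sin 15°], [sin 15°, cos 15°]] ≈ [[0.965926, -0.258819], [0.258819, 0.965926]]
[[0.965926, -0.258819], [0.258819, 0.965926]] × [0, 6]ᵀ ≈ [-1.5529, 5.7956]ᵀ
Result: (-1.5529, 5.7956)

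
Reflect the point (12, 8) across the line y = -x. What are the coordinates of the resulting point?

Reflection across line y = -x: (12, 8) → (-8, -12)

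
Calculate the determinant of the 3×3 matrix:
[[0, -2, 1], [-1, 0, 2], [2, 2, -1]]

Expansion along first row:
det = 0·det([[0,2],[2,-1]]) - -2·det([[-1,2],[2,-1]]) + 1·det([[-1,0],[2,2]])
    = 0·(0·-1 - 2·2) - -2·(-1·-1 - 2·2) + 1·(-1·2 - 0·2)
    = 0·-4 - -2·-3 + 1·-2
    = 0 + -6 + -2 = -8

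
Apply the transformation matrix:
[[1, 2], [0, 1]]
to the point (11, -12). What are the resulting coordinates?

Matrix multiplication:
[[1, 2], [0, 1]] × [11, -12]ᵀ
= [(1)(11) + (2)(-12), (0)(11) + (1)(-12)]ᵀ
= [-13, -12]ᵀ
Result: (-13, -12)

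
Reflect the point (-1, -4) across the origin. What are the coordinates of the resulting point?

Reflection across origin: (-1, -4) → (1, 4)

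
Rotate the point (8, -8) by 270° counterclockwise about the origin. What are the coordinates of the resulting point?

Rotation matrix for 270°: [[cos 270°, -sin 270°], [sin 270°, cos 270°]] = [[0, 1], [-1, 0]]
[[0, 1], [-1, 0]] × [8, -8]ᵀ = [-8, -8]ᵀ
Result: (-8, -8)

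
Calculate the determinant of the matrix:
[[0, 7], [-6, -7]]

For a 2×2 matrix [[a, b], [c, d]], det = ad - bc
det = (0)(-7) - (7)(-6) = 0 - -42 = 42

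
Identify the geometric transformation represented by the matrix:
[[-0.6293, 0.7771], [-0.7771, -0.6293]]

This matrix represents: rotation by 231° counterclockwise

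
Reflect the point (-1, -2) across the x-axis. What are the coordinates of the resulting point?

Reflection across x-axis: (-1, -2) → (-1, 2)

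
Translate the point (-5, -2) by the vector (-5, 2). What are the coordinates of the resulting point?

Translation by (-5, 2) (homogeneous matrix [[1, 0, -5], [0, 1, 2], [0, 0, 1]]):
x' = -5 + -5 = -10
y' = -2 + 2 = 0
Result: (-10, 0)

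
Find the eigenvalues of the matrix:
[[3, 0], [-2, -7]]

Characteristic equation: det(A - λI) = 0
λ² - (trace)λ + (det) = 0
trace = 3 + -7 = -4, det = (3)(-7) - (0)(-2) = -21
λ² - (-4)λ + (-21) = 0
λ = (-4 ± √((-4)² - 4·(-21))) / 2 = (-4 ± √100) / 2
Solving: λ = -7, 3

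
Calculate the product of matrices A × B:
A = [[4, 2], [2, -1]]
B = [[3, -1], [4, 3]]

Matrix multiplication:
C[0][0] = 4×3 + 2×4 = 20
C[0][1] = 4×-1 + 2×3 = 2
C[1][0] = 2×3 + -1×4 = 2
C[1][1] = 2×-1 + -1×3 = -5
Result: [[20, 2], [2, -5]]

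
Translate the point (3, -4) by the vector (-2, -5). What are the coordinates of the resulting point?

Translation by (-2, -5) (homogeneous matrix [[1, 0, -2], [0, 1, -5], [0, 0, 1]]):
x' = 3 + -2 = 1
y' = -4 + -5 = -9
Result: (1, -9)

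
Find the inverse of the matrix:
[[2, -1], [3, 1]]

For [[a,b],[c,d]], inverse = (1/det)·[[d,-b],[-c,a]]
det = (2)(1) - (-1)(3) = 2 - -3 = 5
Inverse = (1/5)·[[1, 1], [-3, 2]]
= [[1/5, 1/5], [-3/5, 2/5]]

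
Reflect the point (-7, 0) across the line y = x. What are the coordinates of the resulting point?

Reflection across line y = x: (-7, 0) → (0, -7)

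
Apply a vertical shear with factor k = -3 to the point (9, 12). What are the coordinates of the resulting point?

Shear matrix for vertical shear with factor k = -3:
[[1, 0], [-3, 1]]
Result: (9, 12) → (9, -15)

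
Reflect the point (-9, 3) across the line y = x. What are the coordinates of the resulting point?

Reflection across line y = x: (-9, 3) → (3, -9)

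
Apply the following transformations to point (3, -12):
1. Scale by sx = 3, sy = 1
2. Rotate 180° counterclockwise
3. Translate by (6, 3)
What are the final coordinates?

Step 1: Scale → (9, -12)
Step 2: Rotate 180° → (-9, 12)
Step 3: Translate → (-3, 15)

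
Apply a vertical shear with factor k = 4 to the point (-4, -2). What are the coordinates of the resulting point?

Shear matrix for vertical shear with factor k = 4:
[[1, 0], [4, 1]]
Result: (-4, -2) → (-4, -18)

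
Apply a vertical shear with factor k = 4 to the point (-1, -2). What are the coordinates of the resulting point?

Shear matrix for vertical shear with factor k = 4:
[[1, 0], [4, 1]]
Result: (-1, -2) → (-1, -6)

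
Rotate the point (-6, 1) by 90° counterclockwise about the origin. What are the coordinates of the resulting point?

Rotation matrix for 90°: [[cos 90°, -sin 90°], [sin 90°, cos 90°]] = [[0, -1], [1, 0]]
[[0, -1], [1, 0]] × [-6, 1]ᵀ = [-1, -6]ᵀ
Result: (-1, -6)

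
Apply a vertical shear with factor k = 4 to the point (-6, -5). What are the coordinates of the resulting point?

Shear matrix for vertical shear with factor k = 4:
[[1, 0], [4, 1]]
Result: (-6, -5) → (-6, -29)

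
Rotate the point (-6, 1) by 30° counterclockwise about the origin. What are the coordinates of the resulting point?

Rotation matrix for 30°: [[cos 30°, -sin 30°], [sin 30°, cos 30°]] ≈ [[0.866025, -0.500000], [0.500000, 0.866025]]
[[0.866025, -0.500000], [0.500000, 0.866025]] × [-6, 1]ᵀ ≈ [-5.6962, -2.1340]ᵀ
Result: (-5.6962, -2.1340)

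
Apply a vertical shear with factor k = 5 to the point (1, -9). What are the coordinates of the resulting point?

Shear matrix for vertical shear with factor k = 5:
[[1, 0], [5, 1]]
Result: (1, -9) → (1, -4)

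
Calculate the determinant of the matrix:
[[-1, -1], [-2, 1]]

For a 2×2 matrix [[a, b], [c, d]], det = ad - bc
det = (-1)(1) - (-1)(-2) = -1 - 2 = -3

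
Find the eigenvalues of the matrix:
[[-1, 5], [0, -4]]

Characteristic equation: det(A - λI) = 0
λ² - (trace)λ + (det) = 0
trace = -1 + -4 = -5, det = (-1)(-4) - (5)(0) = 4
λ² - (-5)λ + (4) = 0
λ = (-5 ± √((-5)² - 4·(4))) / 2 = (-5 ± √9) / 2
Solving: λ = -4, -1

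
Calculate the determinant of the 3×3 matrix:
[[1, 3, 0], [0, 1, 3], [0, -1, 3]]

Expansion along first row:
det = 1·det([[1,3],[-1,3]]) - 3·det([[0,3],[0,3]]) + 0·det([[0,1],[0,-1]])
    = 1·(1·3 - 3·-1) - 3·(0·3 - 3·0) + 0·(0·-1 - 1·0)
    = 1·6 - 3·0 + 0·0
    = 6 + 0 + 0 = 6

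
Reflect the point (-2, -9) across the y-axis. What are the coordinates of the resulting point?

Reflection across y-axis: (-2, -9) → (2, -9)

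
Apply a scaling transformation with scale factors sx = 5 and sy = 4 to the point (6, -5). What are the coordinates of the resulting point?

Scaling matrix:
[[5, 0], [0, 4]]
Result: (6 × 5, -5 × 4) = (30, -20)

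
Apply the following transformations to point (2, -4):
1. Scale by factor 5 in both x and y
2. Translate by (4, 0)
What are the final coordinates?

Step 1: Scale (2, -4) by 5 → (10, -20)
Step 2: Translate by (4, 0) → (14, -20)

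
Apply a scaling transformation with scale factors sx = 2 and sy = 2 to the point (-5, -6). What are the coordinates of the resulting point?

Scaling matrix:
[[2, 0], [0, 2]]
Result: (-5 × 2, -6 × 2) = (-10, -12)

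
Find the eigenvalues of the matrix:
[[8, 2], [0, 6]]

Characteristic equation: det(A - λI) = 0
λ² - (trace)λ + (det) = 0
trace = 8 + 6 = 14, det = (8)(6) - (2)(0) = 48
λ² - (14)λ + (48) = 0
λ = (14 ± √((14)² - 4·(48))) / 2 = (14 ± √4) / 2
Solving: λ = 6, 8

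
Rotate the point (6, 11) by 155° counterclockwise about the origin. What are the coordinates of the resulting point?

Rotation matrix for 155°: [[cos 155°, -sin 155°], [sin 155°, cos 155°]] ≈ [[-0.906308, -0.422618], [0.422618, -0.906308]]
[[-0.906308, -0.422618], [0.422618, -0.906308]] × [6, 11]ᵀ ≈ [-10.0866, -7.4337]ᵀ
Result: (-10.0866, -7.4337)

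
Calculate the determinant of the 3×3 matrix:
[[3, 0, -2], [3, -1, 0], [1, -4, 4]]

Expansion along first row:
det = 3·det([[-1,0],[-4,4]]) - 0·det([[3,0],[1,4]]) + -2·det([[3,-1],[1,-4]])
    = 3·(-1·4 - 0·-4) - 0·(3·4 - 0·1) + -2·(3·-4 - -1·1)
    = 3·-4 - 0·12 + -2·-11
    = -12 + 0 + 22 = 10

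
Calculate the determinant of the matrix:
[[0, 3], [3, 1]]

For a 2×2 matrix [[a, b], [c, d]], det = ad - bc
det = (0)(1) - (3)(3) = 0 - 9 = -9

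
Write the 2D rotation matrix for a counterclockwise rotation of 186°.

Rotation matrix formula: [[cos θ, -sin θ], [sin θ, cos θ]]
For θ = 186°:
cos(186°) = -0.9945
sin(186°) = -0.1045
Result: [[-0.9945, 0.1045], [-0.1045, -0.9945]]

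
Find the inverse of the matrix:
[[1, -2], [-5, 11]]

For [[a,b],[c,d]], inverse = (1/det)·[[d,-b],[-c,a]]
det = (1)(11) - (-2)(-5) = 11 - 10 = 1
Inverse = [[11, 2], [5, 1]]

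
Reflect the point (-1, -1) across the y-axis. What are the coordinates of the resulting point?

Reflection across y-axis: (-1, -1) → (1, -1)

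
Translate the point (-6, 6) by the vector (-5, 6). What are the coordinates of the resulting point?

Translation by (-5, 6) (homogeneous matrix [[1, 0, -5], [0, 1, 6], [0, 0, 1]]):
x' = -6 + -5 = -11
y' = 6 + 6 = 12
Result: (-11, 12)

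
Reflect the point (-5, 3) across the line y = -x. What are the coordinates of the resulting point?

Reflection across line y = -x: (-5, 3) → (-3, 5)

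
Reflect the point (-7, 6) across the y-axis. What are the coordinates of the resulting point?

Reflection across y-axis: (-7, 6) → (7, 6)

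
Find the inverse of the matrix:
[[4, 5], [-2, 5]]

For [[a,b],[c,d]], inverse = (1/det)·[[d,-b],[-c,a]]
det = (4)(5) - (5)(-2) = 20 - -10 = 30
Inverse = (1/30)·[[5, -5], [2, 4]]
= [[1/6, -1/6], [1/15, 2/15]]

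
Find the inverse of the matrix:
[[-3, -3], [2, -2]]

For [[a,b],[c,d]], inverse = (1/det)·[[d,-b],[-c,a]]
det = (-3)(-2) - (-3)(2) = 6 - -6 = 12
Inverse = (1/12)·[[-2, 3], [-2, -3]]
= [[-1/6, 1/4], [-1/6, -1/4]]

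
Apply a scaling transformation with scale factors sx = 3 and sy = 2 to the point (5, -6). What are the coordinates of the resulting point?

Scaling matrix:
[[3, 0], [0, 2]]
Result: (5 × 3, -6 × 2) = (15, -12)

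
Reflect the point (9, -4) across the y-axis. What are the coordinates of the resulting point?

Reflection across y-axis: (9, -4) → (-9, -4)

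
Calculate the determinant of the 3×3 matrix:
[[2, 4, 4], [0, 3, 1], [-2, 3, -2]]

Expansion along first row:
det = 2·det([[3,1],[3,-2]]) - 4·det([[0,1],[-2,-2]]) + 4·det([[0,3],[-2,3]])
    = 2·(3·-2 - 1·3) - 4·(0·-2 - 1·-2) + 4·(0·3 - 3·-2)
    = 2·-9 - 4·2 + 4·6
    = -18 + -8 + 24 = -2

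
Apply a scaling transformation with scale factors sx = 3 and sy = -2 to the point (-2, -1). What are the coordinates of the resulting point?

Scaling matrix:
[[3, 0], [0, -2]]
Result: (-2 × 3, -1 × -2) = (-6, 2)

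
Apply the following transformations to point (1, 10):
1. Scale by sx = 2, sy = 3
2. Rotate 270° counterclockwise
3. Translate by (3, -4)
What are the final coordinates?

Step 1: Scale → (2, 30)
Step 2: Rotate 270° → (30, -2)
Step 3: Translate → (33, -6)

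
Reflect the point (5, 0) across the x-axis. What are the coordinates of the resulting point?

Reflection across x-axis: (5, 0) → (5, 0)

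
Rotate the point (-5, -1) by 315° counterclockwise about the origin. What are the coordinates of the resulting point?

Rotation matrix for 315°: [[cos 315°, -sin 315°], [sin 315°, cos 315°]] ≈ [[0.707107, 0.707107], [-0.707107, 0.707107]]
[[0.707107, 0.707107], [-0.707107, 0.707107]] × [-5, -1]ᵀ ≈ [-4.2426, 2.8284]ᵀ
Result: (-4.2426, 2.8284)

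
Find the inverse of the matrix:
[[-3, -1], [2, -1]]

For [[a,b],[c,d]], inverse = (1/det)·[[d,-b],[-c,a]]
det = (-3)(-1) - (-1)(2) = 3 - -2 = 5
Inverse = (1/5)·[[-1, 1], [-2, -3]]
= [[-1/5, 1/5], [-2/5, -3/5]]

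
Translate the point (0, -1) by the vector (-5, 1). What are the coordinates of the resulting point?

Translation by (-5, 1) (homogeneous matrix [[1, 0, -5], [0, 1, 1], [0, 0, 1]]):
x' = 0 + -5 = -5
y' = -1 + 1 = 0
Result: (-5, 0)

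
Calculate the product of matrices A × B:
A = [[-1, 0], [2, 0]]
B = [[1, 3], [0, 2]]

Matrix multiplication:
C[0][0] = -1×1 + 0×0 = -1
C[0][1] = -1×3 + 0×2 = -3
C[1][0] = 2×1 + 0×0 = 2
C[1][1] = 2×3 + 0×2 = 6
Result: [[-1, -3], [2, 6]]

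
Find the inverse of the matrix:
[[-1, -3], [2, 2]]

For [[a,b],[c,d]], inverse = (1/det)·[[d,-b],[-c,a]]
det = (-1)(2) - (-3)(2) = -2 - -6 = 4
Inverse = (1/4)·[[2, 3], [-2, -1]]
= [[1/2, 3/4], [-1/2, -1/4]]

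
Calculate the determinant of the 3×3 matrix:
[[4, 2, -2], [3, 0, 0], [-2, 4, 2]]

Expansion along first row:
det = 4·det([[0,0],[4,2]]) - 2·det([[3,0],[-2,2]]) + -2·det([[3,0],[-2,4]])
    = 4·(0·2 - 0·4) - 2·(3·2 - 0·-2) + -2·(3·4 - 0·-2)
    = 4·0 - 2·6 + -2·12
    = 0 + -12 + -24 = -36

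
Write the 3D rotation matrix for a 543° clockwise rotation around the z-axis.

Rotation matrix for clockwise 543° around z-axis:
A clockwise rotation by 543° is a counterclockwise rotation by -543°.
cos(-543°) = -0.9986, sin(-543°) = 0.0523
Result: [[-0.9986, -0.0523, 0], [0.0523, -0.9986, 0], [0, 0, 1]]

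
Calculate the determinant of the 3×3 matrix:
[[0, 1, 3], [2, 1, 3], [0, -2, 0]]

Expansion along first row:
det = 0·det([[1,3],[-2,0]]) - 1·det([[2,3],[0,0]]) + 3·det([[2,1],[0,-2]])
    = 0·(1·0 - 3·-2) - 1·(2·0 - 3·0) + 3·(2·-2 - 1·0)
    = 0·6 - 1·0 + 3·-4
    = 0 + 0 + -12 = -12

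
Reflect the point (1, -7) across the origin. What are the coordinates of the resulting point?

Reflection across origin: (1, -7) → (-1, 7)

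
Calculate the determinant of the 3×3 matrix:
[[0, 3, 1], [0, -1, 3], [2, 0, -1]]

Expansion along first row:
det = 0·det([[-1,3],[0,-1]]) - 3·det([[0,3],[2,-1]]) + 1·det([[0,-1],[2,0]])
    = 0·(-1·-1 - 3·0) - 3·(0·-1 - 3·2) + 1·(0·0 - -1·2)
    = 0·1 - 3·-6 + 1·2
    = 0 + 18 + 2 = 20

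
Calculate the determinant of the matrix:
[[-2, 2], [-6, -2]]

For a 2×2 matrix [[a, b], [c, d]], det = ad - bc
det = (-2)(-2) - (2)(-6) = 4 - -12 = 16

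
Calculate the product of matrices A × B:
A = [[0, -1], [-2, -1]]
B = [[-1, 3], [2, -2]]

Matrix multiplication:
C[0][0] = 0×-1 + -1×2 = -2
C[0][1] = 0×3 + -1×-2 = 2
C[1][0] = -2×-1 + -1×2 = 0
C[1][1] = -2×3 + -1×-2 = -4
Result: [[-2, 2], [0, -4]]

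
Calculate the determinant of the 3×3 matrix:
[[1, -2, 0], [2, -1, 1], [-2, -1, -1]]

Expansion along first row:
det = 1·det([[-1,1],[-1,-1]]) - -2·det([[2,1],[-2,-1]]) + 0·det([[2,-1],[-2,-1]])
    = 1·(-1·-1 - 1·-1) - -2·(2·-1 - 1·-2) + 0·(2·-1 - -1·-2)
    = 1·2 - -2·0 + 0·-4
    = 2 + 0 + 0 = 2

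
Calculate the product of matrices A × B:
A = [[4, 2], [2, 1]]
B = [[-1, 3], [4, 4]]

Matrix multiplication:
C[0][0] = 4×-1 + 2×4 = 4
C[0][1] = 4×3 + 2×4 = 20
C[1][0] = 2×-1 + 1×4 = 2
C[1][1] = 2×3 + 1×4 = 10
Result: [[4, 20], [2, 10]]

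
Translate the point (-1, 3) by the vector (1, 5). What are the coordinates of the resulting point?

Translation by (1, 5) (homogeneous matrix [[1, 0, 1], [0, 1, 5], [0, 0, 1]]):
x' = -1 + 1 = 0
y' = 3 + 5 = 8
Result: (0, 8)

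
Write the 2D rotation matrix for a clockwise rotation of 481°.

Rotation matrix formula: [[cos θ, -sin θ], [sin θ, cos θ]]
A clockwise rotation by 481° is equivalent to a counterclockwise rotation by -481°.
For θ = -481°:
cos(-481°) = -0.5150
sin(-481°) = -0.8572
Result: [[-0.5150, 0.8572], [-0.8572, -0.5150]]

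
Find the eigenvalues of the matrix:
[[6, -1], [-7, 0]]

Characteristic equation: det(A - λI) = 0
λ² - (trace)λ + (det) = 0
trace = 6 + 0 = 6, det = (6)(0) - (-1)(-7) = -7
λ² - (6)λ + (-7) = 0
λ = (6 ± √((6)² - 4·(-7))) / 2 = (6 ± √64) / 2
Solving: λ = -1, 7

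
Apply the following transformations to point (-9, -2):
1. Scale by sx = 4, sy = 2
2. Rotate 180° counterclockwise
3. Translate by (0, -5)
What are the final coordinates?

Step 1: Scale → (-36, -4)
Step 2: Rotate 180° → (36, 4)
Step 3: Translate → (36, -1)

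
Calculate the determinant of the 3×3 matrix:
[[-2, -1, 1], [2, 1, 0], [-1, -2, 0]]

Expansion along first row:
det = -2·det([[1,0],[-2,0]]) - -1·det([[2,0],[-1,0]]) + 1·det([[2,1],[-1,-2]])
    = -2·(1·0 - 0·-2) - -1·(2·0 - 0·-1) + 1·(2·-2 - 1·-1)
    = -2·0 - -1·0 + 1·-3
    = 0 + 0 + -3 = -3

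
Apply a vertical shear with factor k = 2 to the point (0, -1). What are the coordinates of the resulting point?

Shear matrix for vertical shear with factor k = 2:
[[1, 0], [2, 1]]
Result: (0, -1) → (0, -1)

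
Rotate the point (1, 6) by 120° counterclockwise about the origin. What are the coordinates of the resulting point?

Rotation matrix for 120°: [[cos 120°, -sin 120°], [sin 120°, cos 120°]] ≈ [[-0.500000, -0.866025], [0.866025, -0.500000]]
[[-0.500000, -0.866025], [0.866025, -0.500000]] × [1, 6]ᵀ ≈ [-5.6962, -2.1340]ᵀ
Result: (-5.6962, -2.1340)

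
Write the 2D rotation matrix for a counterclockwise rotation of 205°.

Rotation matrix formula: [[cos θ, -sin θ], [sin θ, cos θ]]
For θ = 205°:
cos(205°) = -0.9063
sin(205°) = -0.4226
Result: [[-0.9063, 0.4226], [-0.4226, -0.9063]]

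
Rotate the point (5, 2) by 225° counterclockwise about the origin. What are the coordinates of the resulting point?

Rotation matrix for 225°: [[cos 225°, -sin 225°], [sin 225°, cos 225°]] ≈ [[-0.707107, 0.707107], [-0.707107, -0.707107]]
[[-0.707107, 0.707107], [-0.707107, -0.707107]] × [5, 2]ᵀ ≈ [-2.1213, -4.9497]ᵀ
Result: (-2.1213, -4.9497)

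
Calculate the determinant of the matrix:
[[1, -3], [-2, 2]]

For a 2×2 matrix [[a, b], [c, d]], det = ad - bc
det = (1)(2) - (-3)(-2) = 2 - 6 = -4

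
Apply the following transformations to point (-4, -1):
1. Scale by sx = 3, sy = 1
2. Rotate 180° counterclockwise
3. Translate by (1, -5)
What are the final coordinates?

Step 1: Scale → (-12, -1)
Step 2: Rotate 180° → (12, 1)
Step 3: Translate → (13, -4)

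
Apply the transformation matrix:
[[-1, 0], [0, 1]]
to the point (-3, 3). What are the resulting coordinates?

Matrix multiplication:
[[-1, 0], [0, 1]] × [-3, 3]ᵀ
= [(-1)(-3) + (0)(3), (0)(-3) + (1)(3)]ᵀ
= [3, 3]ᵀ
Result: (3, 3)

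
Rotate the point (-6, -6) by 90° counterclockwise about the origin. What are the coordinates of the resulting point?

Rotation matrix for 90°: [[cos 90°, -sin 90°], [sin 90°, cos 90°]] = [[0, -1], [1, 0]]
[[0, -1], [1, 0]] × [-6, -6]ᵀ = [6, -6]ᵀ
Result: (6, -6)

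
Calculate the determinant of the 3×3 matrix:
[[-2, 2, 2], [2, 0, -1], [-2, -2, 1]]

Expansion along first row:
det = -2·det([[0,-1],[-2,1]]) - 2·det([[2,-1],[-2,1]]) + 2·det([[2,0],[-2,-2]])
    = -2·(0·1 - -1·-2) - 2·(2·1 - -1·-2) + 2·(2·-2 - 0·-2)
    = -2·-2 - 2·0 + 2·-4
    = 4 + 0 + -8 = -4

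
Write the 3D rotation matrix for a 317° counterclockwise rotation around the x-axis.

Rotation matrix for counterclockwise 317° around x-axis:
cos(317°) = 0.7314, sin(317°) = -0.6820
Result: [[1, 0, 0], [0, 0.7314, 0.6820], [0, -0.6820, 0.7314]]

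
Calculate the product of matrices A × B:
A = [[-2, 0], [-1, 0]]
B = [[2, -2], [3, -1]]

Matrix multiplication:
C[0][0] = -2×2 + 0×3 = -4
C[0][1] = -2×-2 + 0×-1 = 4
C[1][0] = -1×2 + 0×3 = -2
C[1][1] = -1×-2 + 0×-1 = 2
Result: [[-4, 4], [-2, 2]]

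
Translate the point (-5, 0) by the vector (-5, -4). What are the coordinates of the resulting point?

Translation by (-5, -4) (homogeneous matrix [[1, 0, -5], [0, 1, -4], [0, 0, 1]]):
x' = -5 + -5 = -10
y' = 0 + -4 = -4
Result: (-10, -4)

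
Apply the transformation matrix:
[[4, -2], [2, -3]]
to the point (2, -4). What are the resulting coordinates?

Matrix multiplication:
[[4, -2], [2, -3]] × [2, -4]ᵀ
= [(4)(2) + (-2)(-4), (2)(2) + (-3)(-4)]ᵀ
= [16, 16]ᵀ
Result: (16, 16)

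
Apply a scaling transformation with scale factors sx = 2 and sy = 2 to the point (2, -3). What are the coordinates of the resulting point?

Scaling matrix:
[[2, 0], [0, 2]]
Result: (2 × 2, -3 × 2) = (4, -6)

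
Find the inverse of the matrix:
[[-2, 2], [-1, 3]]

For [[a,b],[c,d]], inverse = (1/det)·[[d,-b],[-c,a]]
det = (-2)(3) - (2)(-1) = -6 - -2 = -4
Inverse = (1/-4)·[[3, -2], [1, -2]]
= [[-3/4, 1/2], [-1/4, 1/2]]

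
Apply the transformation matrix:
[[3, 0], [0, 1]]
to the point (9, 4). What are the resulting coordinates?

Matrix multiplication:
[[3, 0], [0, 1]] × [9, 4]ᵀ
= [(3)(9) + (0)(4), (0)(9) + (1)(4)]ᵀ
= [27, 4]ᵀ
Result: (27, 4)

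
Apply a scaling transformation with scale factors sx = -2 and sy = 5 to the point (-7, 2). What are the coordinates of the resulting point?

Scaling matrix:
[[-2, 0], [0, 5]]
Result: (-7 × -2, 2 × 5) = (14, 10)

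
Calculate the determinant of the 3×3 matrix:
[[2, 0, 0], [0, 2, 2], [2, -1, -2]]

Expansion along first row:
det = 2·det([[2,2],[-1,-2]]) - 0·det([[0,2],[2,-2]]) + 0·det([[0,2],[2,-1]])
    = 2·(2·-2 - 2·-1) - 0·(0·-2 - 2·2) + 0·(0·-1 - 2·2)
    = 2·-2 - 0·-4 + 0·-4
    = -4 + 0 + 0 = -4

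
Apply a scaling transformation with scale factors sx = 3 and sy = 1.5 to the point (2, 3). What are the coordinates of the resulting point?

Scaling matrix:
[[3, 0], [0, 1.50]]
Result: (2 × 3, 3 × 1.5) = (6, 4.5)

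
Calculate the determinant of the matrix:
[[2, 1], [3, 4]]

For a 2×2 matrix [[a, b], [c, d]], det = ad - bc
det = (2)(4) - (1)(3) = 8 - 3 = 5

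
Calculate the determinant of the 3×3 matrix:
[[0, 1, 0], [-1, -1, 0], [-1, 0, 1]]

Expansion along first row:
det = 0·det([[-1,0],[0,1]]) - 1·det([[-1,0],[-1,1]]) + 0·det([[-1,-1],[-1,0]])
    = 0·(-1·1 - 0·0) - 1·(-1·1 - 0·-1) + 0·(-1·0 - -1·-1)
    = 0·-1 - 1·-1 + 0·-1
    = 0 + 1 + 0 = 1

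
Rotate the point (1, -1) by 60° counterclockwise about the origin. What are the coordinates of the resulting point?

Rotation matrix for 60°: [[cos 60°, -sin 60°], [sin 60°, cos 60°]] ≈ [[0.500000, -0.866025], [0.866025, 0.500000]]
[[0.500000, -0.866025], [0.866025, 0.500000]] × [1, -1]ᵀ ≈ [1.3660, 0.3660]ᵀ
Result: (1.3660, 0.3660)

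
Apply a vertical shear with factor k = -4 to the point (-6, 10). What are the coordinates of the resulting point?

Shear matrix for vertical shear with factor k = -4:
[[1, 0], [-4, 1]]
Result: (-6, 10) → (-6, 34)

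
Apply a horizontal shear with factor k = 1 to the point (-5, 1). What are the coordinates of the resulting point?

Shear matrix for horizontal shear with factor k = 1:
[[1, 1], [0, 1]]
Result: (-5, 1) → (-4, 1)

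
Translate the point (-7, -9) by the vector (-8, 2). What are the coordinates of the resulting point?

Translation by (-8, 2) (homogeneous matrix [[1, 0, -8], [0, 1, 2], [0, 0, 1]]):
x' = -7 + -8 = -15
y' = -9 + 2 = -7
Result: (-15, -7)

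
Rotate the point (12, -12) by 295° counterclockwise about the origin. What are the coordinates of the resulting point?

Rotation matrix for 295°: [[cos 295°, -sin 295°], [sin 295°, cos 295°]] ≈ [[0.422618, 0.906308], [-0.906308, 0.422618]]
[[0.422618, 0.906308], [-0.906308, 0.422618]] × [12, -12]ᵀ ≈ [-5.8043, -15.9471]ᵀ
Result: (-5.8043, -15.9471)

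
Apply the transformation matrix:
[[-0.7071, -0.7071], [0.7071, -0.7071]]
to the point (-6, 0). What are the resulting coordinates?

Matrix multiplication:
[[-0.7071, -0.7071], [0.7071, -0.7071]] × [-6, 0]ᵀ
= [(-0.7071)(-6) + (-0.7071)(0), (0.7071)(-6) + (-0.7071)(0)]ᵀ
= [4.2426, -4.2426]ᵀ
Result: (4.2426, -4.2426)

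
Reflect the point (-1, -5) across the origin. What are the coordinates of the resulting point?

Reflection across origin: (-1, -5) → (1, 5)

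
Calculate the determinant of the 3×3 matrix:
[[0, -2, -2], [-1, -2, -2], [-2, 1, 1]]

Expansion along first row:
det = 0·det([[-2,-2],[1,1]]) - -2·det([[-1,-2],[-2,1]]) + -2·det([[-1,-2],[-2,1]])
    = 0·(-2·1 - -2·1) - -2·(-1·1 - -2·-2) + -2·(-1·1 - -2·-2)
    = 0·0 - -2·-5 + -2·-5
    = 0 + -10 + 10 = 0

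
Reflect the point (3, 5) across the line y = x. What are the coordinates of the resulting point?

Reflection across line y = x: (3, 5) → (5, 3)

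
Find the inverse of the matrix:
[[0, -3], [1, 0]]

For [[a,b],[c,d]], inverse = (1/det)·[[d,-b],[-c,a]]
det = (0)(0) - (-3)(1) = 0 - -3 = 3
Inverse = (1/3)·[[0, 3], [-1, 0]]
= [[0, 1], [-1/3, 0]]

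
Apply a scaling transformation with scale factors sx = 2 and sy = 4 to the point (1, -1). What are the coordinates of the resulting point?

Scaling matrix:
[[2, 0], [0, 4]]
Result: (1 × 2, -1 × 4) = (2, -4)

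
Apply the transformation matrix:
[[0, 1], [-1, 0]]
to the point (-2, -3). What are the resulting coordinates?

Matrix multiplication:
[[0, 1], [-1, 0]] × [-2, -3]ᵀ
= [(0)(-2) + (1)(-3), (-1)(-2) + (0)(-3)]ᵀ
= [-3, 2]ᵀ
Result: (-3, 2)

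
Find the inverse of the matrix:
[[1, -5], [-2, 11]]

For [[a,b],[c,d]], inverse = (1/det)·[[d,-b],[-c,a]]
det = (1)(11) - (-5)(-2) = 11 - 10 = 1
Inverse = [[11, 5], [2, 1]]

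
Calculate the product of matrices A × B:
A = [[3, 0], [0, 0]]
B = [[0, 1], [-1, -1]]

Matrix multiplication:
C[0][0] = 3×0 + 0×-1 = 0
C[0][1] = 3×1 + 0×-1 = 3
C[1][0] = 0×0 + 0×-1 = 0
C[1][1] = 0×1 + 0×-1 = 0
Result: [[0, 3], [0, 0]]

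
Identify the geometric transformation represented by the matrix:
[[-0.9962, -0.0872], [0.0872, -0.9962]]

This matrix represents: rotation by 175° counterclockwise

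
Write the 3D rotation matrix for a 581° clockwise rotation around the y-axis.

Rotation matrix for clockwise 581° around y-axis:
A clockwise rotation by 581° is a counterclockwise rotation by -581°.
cos(-581°) = -0.7547, sin(-581°) = 0.6561
Result: [[-0.7547, 0, 0.6561], [0, 1, 0], [-0.6561, 0, -0.7547]]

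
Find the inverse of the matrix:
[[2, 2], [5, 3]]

For [[a,b],[c,d]], inverse = (1/det)·[[d,-b],[-c,a]]
det = (2)(3) - (2)(5) = 6 - 10 = -4
Inverse = (1/-4)·[[3, -2], [-5, 2]]
= [[-3/4, 1/2], [5/4, -1/2]]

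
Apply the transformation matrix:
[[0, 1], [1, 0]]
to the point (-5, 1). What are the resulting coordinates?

Matrix multiplication:
[[0, 1], [1, 0]] × [-5, 1]ᵀ
= [(0)(-5) + (1)(1), (1)(-5) + (0)(1)]ᵀ
= [1, -5]ᵀ
Result: (1, -5)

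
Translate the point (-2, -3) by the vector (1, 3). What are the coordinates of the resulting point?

Translation by (1, 3) (homogeneous matrix [[1, 0, 1], [0, 1, 3], [0, 0, 1]]):
x' = -2 + 1 = -1
y' = -3 + 3 = 0
Result: (-1, 0)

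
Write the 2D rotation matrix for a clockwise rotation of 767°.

Rotation matrix formula: [[cos θ, -sin θ], [sin θ, cos θ]]
A clockwise rotation by 767° is equivalent to a counterclockwise rotation by -767°.
For θ = -767°:
cos(-767°) = 0.6820
sin(-767°) = -0.7314
Result: [[0.6820, 0.7314], [-0.7314, 0.6820]]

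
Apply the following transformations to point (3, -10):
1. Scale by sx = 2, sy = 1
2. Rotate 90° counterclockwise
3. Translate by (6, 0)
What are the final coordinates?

Step 1: Scale → (6, -10)
Step 2: Rotate 90° → (10, 6)
Step 3: Translate → (16, 6)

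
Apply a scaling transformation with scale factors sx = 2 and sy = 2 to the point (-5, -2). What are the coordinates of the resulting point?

Scaling matrix:
[[2, 0], [0, 2]]
Result: (-5 × 2, -2 × 2) = (-10, -4)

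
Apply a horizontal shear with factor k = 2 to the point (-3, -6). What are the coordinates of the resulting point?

Shear matrix for horizontal shear with factor k = 2:
[[1, 2], [0, 1]]
Result: (-3, -6) → (-15, -6)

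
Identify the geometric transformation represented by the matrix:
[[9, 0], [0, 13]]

This matrix represents: non-uniform scaling by sx = 9, sy = 13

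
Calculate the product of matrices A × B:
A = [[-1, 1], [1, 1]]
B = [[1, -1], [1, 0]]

Matrix multiplication:
C[0][0] = -1×1 + 1×1 = 0
C[0][1] = -1×-1 + 1×0 = 1
C[1][0] = 1×1 + 1×1 = 2
C[1][1] = 1×-1 + 1×0 = -1
Result: [[0, 1], [2, -1]]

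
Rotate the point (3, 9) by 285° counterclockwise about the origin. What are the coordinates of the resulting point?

Rotation matrix for 285°: [[cos 285°, -sin 285°], [sin 285°, cos 285°]] ≈ [[0.258819, 0.965926], [-0.965926, 0.258819]]
[[0.258819, 0.965926], [-0.965926, 0.258819]] × [3, 9]ᵀ ≈ [9.4698, -0.5684]ᵀ
Result: (9.4698, -0.5684)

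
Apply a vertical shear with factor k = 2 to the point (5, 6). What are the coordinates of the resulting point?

Shear matrix for vertical shear with factor k = 2:
[[1, 0], [2, 1]]
Result: (5, 6) → (5, 16)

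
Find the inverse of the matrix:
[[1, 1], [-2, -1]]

For [[a,b],[c,d]], inverse = (1/det)·[[d,-b],[-c,a]]
det = (1)(-1) - (1)(-2) = -1 - -2 = 1
Inverse = [[-1, -1], [2, 1]]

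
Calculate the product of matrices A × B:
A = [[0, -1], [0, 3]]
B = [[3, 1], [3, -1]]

Matrix multiplication:
C[0][0] = 0×3 + -1×3 = -3
C[0][1] = 0×1 + -1×-1 = 1
C[1][0] = 0×3 + 3×3 = 9
C[1][1] = 0×1 + 3×-1 = -3
Result: [[-3, 1], [9, -3]]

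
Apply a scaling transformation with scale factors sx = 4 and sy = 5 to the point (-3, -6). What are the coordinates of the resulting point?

Scaling matrix:
[[4, 0], [0, 5]]
Result: (-3 × 4, -6 × 5) = (-12, -30)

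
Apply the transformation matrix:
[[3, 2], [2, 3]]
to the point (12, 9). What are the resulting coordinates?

Matrix multiplication:
[[3, 2], [2, 3]] × [12, 9]ᵀ
= [(3)(12) + (2)(9), (2)(12) + (3)(9)]ᵀ
= [54, 51]ᵀ
Result: (54, 51)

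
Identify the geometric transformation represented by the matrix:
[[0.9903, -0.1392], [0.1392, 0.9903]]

This matrix represents: rotation by 8° counterclockwise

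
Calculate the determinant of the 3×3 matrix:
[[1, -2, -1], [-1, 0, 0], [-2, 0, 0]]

Expansion along first row:
det = 1·det([[0,0],[0,0]]) - -2·det([[-1,0],[-2,0]]) + -1·det([[-1,0],[-2,0]])
    = 1·(0·0 - 0·0) - -2·(-1·0 - 0·-2) + -1·(-1·0 - 0·-2)
    = 1·0 - -2·0 + -1·0
    = 0 + 0 + 0 = 0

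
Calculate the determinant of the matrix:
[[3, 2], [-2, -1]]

For a 2×2 matrix [[a, b], [c, d]], det = ad - bc
det = (3)(-1) - (2)(-2) = -3 - -4 = 1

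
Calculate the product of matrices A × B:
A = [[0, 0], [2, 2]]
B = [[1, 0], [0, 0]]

Matrix multiplication:
C[0][0] = 0×1 + 0×0 = 0
C[0][1] = 0×0 + 0×0 = 0
C[1][0] = 2×1 + 2×0 = 2
C[1][1] = 2×0 + 2×0 = 0
Result: [[0, 0], [2, 0]]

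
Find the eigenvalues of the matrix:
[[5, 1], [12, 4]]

Characteristic equation: det(A - λI) = 0
λ² - (trace)λ + (det) = 0
trace = 5 + 4 = 9, det = (5)(4) - (1)(12) = 8
λ² - (9)λ + (8) = 0
λ = (9 ± √((9)² - 4·(8))) / 2 = (9 ± √49) / 2
Solving: λ = 1, 8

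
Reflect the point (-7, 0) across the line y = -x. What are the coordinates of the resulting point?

Reflection across line y = -x: (-7, 0) → (0, 7)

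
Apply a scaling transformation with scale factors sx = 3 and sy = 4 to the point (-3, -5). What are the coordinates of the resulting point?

Scaling matrix:
[[3, 0], [0, 4]]
Result: (-3 × 3, -5 × 4) = (-9, -20)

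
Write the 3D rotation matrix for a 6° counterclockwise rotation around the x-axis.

Rotation matrix for counterclockwise 6° around x-axis:
cos(6°) = 0.9945, sin(6°) = 0.1045
Result: [[1, 0, 0], [0, 0.9945, -0.1045], [0, 0.1045, 0.9945]]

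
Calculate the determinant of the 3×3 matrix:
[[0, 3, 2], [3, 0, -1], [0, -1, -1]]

Expansion along first row:
det = 0·det([[0,-1],[-1,-1]]) - 3·det([[3,-1],[0,-1]]) + 2·det([[3,0],[0,-1]])
    = 0·(0·-1 - -1·-1) - 3·(3·-1 - -1·0) + 2·(3·-1 - 0·0)
    = 0·-1 - 3·-3 + 2·-3
    = 0 + 9 + -6 = 3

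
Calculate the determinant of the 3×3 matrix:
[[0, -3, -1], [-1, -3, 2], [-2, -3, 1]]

Expansion along first row:
det = 0·det([[-3,2],[-3,1]]) - -3·det([[-1,2],[-2,1]]) + -1·det([[-1,-3],[-2,-3]])
    = 0·(-3·1 - 2·-3) - -3·(-1·1 - 2·-2) + -1·(-1·-3 - -3·-2)
    = 0·3 - -3·3 + -1·-3
    = 0 + 9 + 3 = 12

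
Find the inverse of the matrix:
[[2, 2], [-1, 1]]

For [[a,b],[c,d]], inverse = (1/det)·[[d,-b],[-c,a]]
det = (2)(1) - (2)(-1) = 2 - -2 = 4
Inverse = (1/4)·[[1, -2], [1, 2]]
= [[1/4, -1/2], [1/4, 1/2]]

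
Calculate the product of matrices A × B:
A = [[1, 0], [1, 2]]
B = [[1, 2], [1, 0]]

Matrix multiplication:
C[0][0] = 1×1 + 0×1 = 1
C[0][1] = 1×2 + 0×0 = 2
C[1][0] = 1×1 + 2×1 = 3
C[1][1] = 1×2 + 2×0 = 2
Result: [[1, 2], [3, 2]]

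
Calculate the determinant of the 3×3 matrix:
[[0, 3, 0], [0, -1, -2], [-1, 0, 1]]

Expansion along first row:
det = 0·det([[-1,-2],[0,1]]) - 3·det([[0,-2],[-1,1]]) + 0·det([[0,-1],[-1,0]])
    = 0·(-1·1 - -2·0) - 3·(0·1 - -2·-1) + 0·(0·0 - -1·-1)
    = 0·-1 - 3·-2 + 0·-1
    = 0 + 6 + 0 = 6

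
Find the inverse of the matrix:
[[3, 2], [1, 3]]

For [[a,b],[c,d]], inverse = (1/det)·[[d,-b],[-c,a]]
det = (3)(3) - (2)(1) = 9 - 2 = 7
Inverse = (1/7)·[[3, -2], [-1, 3]]
= [[3/7, -2/7], [-1/7, 3/7]]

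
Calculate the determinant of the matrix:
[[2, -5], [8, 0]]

For a 2×2 matrix [[a, b], [c, d]], det = ad - bc
det = (2)(0) - (-5)(8) = 0 - -40 = 40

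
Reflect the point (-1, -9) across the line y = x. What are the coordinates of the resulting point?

Reflection across line y = x: (-1, -9) → (-9, -1)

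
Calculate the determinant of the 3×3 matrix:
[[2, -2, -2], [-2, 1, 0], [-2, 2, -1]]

Expansion along first row:
det = 2·det([[1,0],[2,-1]]) - -2·det([[-2,0],[-2,-1]]) + -2·det([[-2,1],[-2,2]])
    = 2·(1·-1 - 0·2) - -2·(-2·-1 - 0·-2) + -2·(-2·2 - 1·-2)
    = 2·-1 - -2·2 + -2·-2
    = -2 + 4 + 4 = 6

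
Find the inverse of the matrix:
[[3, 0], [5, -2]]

For [[a,b],[c,d]], inverse = (1/det)·[[d,-b],[-c,a]]
det = (3)(-2) - (0)(5) = -6 - 0 = -6
Inverse = (1/-6)·[[-2, 0], [-5, 3]]
= [[1/3, 0], [5/6, -1/2]]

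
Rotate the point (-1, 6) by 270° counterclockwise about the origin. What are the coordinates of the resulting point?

Rotation matrix for 270°: [[cos 270°, -sin 270°], [sin 270°, cos 270°]] = [[0, 1], [-1, 0]]
[[0, 1], [-1, 0]] × [-1, 6]ᵀ = [6, 1]ᵀ
Result: (6, 1)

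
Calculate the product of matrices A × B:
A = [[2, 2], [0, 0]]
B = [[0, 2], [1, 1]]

Matrix multiplication:
C[0][0] = 2×0 + 2×1 = 2
C[0][1] = 2×2 + 2×1 = 6
C[1][0] = 0×0 + 0×1 = 0
C[1][1] = 0×2 + 0×1 = 0
Result: [[2, 6], [0, 0]]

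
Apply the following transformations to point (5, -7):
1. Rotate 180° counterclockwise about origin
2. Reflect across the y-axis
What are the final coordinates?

Step 1: Rotate 180° → (-5, 7)
Step 2: Reflect across y-axis → (5, 7)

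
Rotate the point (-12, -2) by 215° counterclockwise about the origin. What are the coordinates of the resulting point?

Rotation matrix for 215°: [[cos 215°, -sin 215°], [sin 215°, cos 215°]] ≈ [[-0.819152, 0.573576], [-0.573576, -0.819152]]
[[-0.819152, 0.573576], [-0.573576, -0.819152]] × [-12, -2]ᵀ ≈ [8.6827, 8.5212]ᵀ
Result: (8.6827, 8.5212)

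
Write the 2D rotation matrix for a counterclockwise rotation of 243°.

Rotation matrix formula: [[cos θ, -sin θ], [sin θ, cos θ]]
For θ = 243°:
cos(243°) = -0.4540
sin(243°) = -0.8910
Result: [[-0.4540, 0.8910], [-0.8910, -0.4540]]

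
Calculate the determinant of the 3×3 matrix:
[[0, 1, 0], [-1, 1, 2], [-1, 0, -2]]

Expansion along first row:
det = 0·det([[1,2],[0,-2]]) - 1·det([[-1,2],[-1,-2]]) + 0·det([[-1,1],[-1,0]])
    = 0·(1·-2 - 2·0) - 1·(-1·-2 - 2·-1) + 0·(-1·0 - 1·-1)
    = 0·-2 - 1·4 + 0·1
    = 0 + -4 + 0 = -4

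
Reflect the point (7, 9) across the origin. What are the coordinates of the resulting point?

Reflection across origin: (7, 9) → (-7, -9)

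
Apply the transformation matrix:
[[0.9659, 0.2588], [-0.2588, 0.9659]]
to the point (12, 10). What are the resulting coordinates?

Matrix multiplication:
[[0.9659, 0.2588], [-0.2588, 0.9659]] × [12, 10]ᵀ
= [(0.9659)(12) + (0.2588)(10), (-0.2588)(12) + (0.9659)(10)]ᵀ
= [14.1788, 6.5534]ᵀ
Result: (14.1788, 6.5534)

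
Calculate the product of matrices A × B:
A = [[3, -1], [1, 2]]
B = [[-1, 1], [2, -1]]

Matrix multiplication:
C[0][0] = 3×-1 + -1×2 = -5
C[0][1] = 3×1 + -1×-1 = 4
C[1][0] = 1×-1 + 2×2 = 3
C[1][1] = 1×1 + 2×-1 = -1
Result: [[-5, 4], [3, -1]]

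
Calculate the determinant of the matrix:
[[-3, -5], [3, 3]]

For a 2×2 matrix [[a, b], [c, d]], det = ad - bc
det = (-3)(3) - (-5)(3) = -9 - -15 = 6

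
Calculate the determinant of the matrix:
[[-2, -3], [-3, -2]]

For a 2×2 matrix [[a, b], [c, d]], det = ad - bc
det = (-2)(-2) - (-3)(-3) = 4 - 9 = -5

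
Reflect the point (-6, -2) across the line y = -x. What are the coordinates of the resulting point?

Reflection across line y = -x: (-6, -2) → (2, 6)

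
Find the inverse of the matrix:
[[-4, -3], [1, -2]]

For [[a,b],[c,d]], inverse = (1/det)·[[d,-b],[-c,a]]
det = (-4)(-2) - (-3)(1) = 8 - -3 = 11
Inverse = (1/11)·[[-2, 3], [-1, -4]]
= [[-2/11, 3/11], [-1/11, -4/11]]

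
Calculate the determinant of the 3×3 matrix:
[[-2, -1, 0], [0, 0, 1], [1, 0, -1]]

Expansion along first row:
det = -2·det([[0,1],[0,-1]]) - -1·det([[0,1],[1,-1]]) + 0·det([[0,0],[1,0]])
    = -2·(0·-1 - 1·0) - -1·(0·-1 - 1·1) + 0·(0·0 - 0·1)
    = -2·0 - -1·-1 + 0·0
    = 0 + -1 + 0 = -1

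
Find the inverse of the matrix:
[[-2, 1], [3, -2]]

For [[a,b],[c,d]], inverse = (1/det)·[[d,-b],[-c,a]]
det = (-2)(-2) - (1)(3) = 4 - 3 = 1
Inverse = [[-2, -1], [-3, -2]]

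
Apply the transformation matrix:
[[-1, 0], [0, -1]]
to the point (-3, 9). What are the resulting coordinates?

Matrix multiplication:
[[-1, 0], [0, -1]] × [-3, 9]ᵀ
= [(-1)(-3) + (0)(9), (0)(-3) + (-1)(9)]ᵀ
= [3, -9]ᵀ
Result: (3, -9)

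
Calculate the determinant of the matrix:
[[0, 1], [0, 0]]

For a 2×2 matrix [[a, b], [c, d]], det = ad - bc
det = (0)(0) - (1)(0) = 0 - 0 = 0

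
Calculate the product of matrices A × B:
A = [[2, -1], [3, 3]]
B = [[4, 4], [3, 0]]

Matrix multiplication:
C[0][0] = 2×4 + -1×3 = 5
C[0][1] = 2×4 + -1×0 = 8
C[1][0] = 3×4 + 3×3 = 21
C[1][1] = 3×4 + 3×0 = 12
Result: [[5, 8], [21, 12]]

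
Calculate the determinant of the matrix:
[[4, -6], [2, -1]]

For a 2×2 matrix [[a, b], [c, d]], det = ad - bc
det = (4)(-1) - (-6)(2) = -4 - -12 = 8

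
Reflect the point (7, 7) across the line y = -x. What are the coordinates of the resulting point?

Reflection across line y = -x: (7, 7) → (-7, -7)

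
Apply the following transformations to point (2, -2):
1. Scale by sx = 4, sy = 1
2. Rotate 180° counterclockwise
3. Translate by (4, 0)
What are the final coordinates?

Step 1: Scale → (8, -2)
Step 2: Rotate 180° → (-8, 2)
Step 3: Translate → (-4, 2)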